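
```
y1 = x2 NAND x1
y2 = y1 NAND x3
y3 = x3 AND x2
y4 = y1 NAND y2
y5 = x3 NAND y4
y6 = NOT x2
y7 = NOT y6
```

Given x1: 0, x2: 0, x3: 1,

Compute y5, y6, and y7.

y1 = x2 NAND x1 = 0 NAND 0 = 1
y2 = y1 NAND x3 = 1 NAND 1 = 0
y4 = y1 NAND y2 = 1 NAND 0 = 1
y5 = x3 NAND y4 = 1 NAND 1 = 0
y6 = NOT x2 = NOT 0 = 1
y7 = NOT y6 = NOT 1 = 0

y5 = 0  y6 = 1  y7 = 0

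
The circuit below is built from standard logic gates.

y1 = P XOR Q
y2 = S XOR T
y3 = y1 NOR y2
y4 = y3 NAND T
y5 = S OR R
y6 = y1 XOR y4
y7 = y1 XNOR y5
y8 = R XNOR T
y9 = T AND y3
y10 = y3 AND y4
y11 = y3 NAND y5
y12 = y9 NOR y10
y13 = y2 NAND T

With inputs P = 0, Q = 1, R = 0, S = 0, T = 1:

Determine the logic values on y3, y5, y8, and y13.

y3 = 0, y5 = 0, y8 = 0, y13 = 0

y1 = P XOR Q = 0 XOR 1 = 1
y2 = S XOR T = 0 XOR 1 = 1
y3 = y1 NOR y2 = 1 NOR 1 = 0
y5 = S OR R = 0 OR 0 = 0
y8 = R XNOR T = 0 XNOR 1 = 0
y13 = y2 NAND T = 1 NAND 1 = 0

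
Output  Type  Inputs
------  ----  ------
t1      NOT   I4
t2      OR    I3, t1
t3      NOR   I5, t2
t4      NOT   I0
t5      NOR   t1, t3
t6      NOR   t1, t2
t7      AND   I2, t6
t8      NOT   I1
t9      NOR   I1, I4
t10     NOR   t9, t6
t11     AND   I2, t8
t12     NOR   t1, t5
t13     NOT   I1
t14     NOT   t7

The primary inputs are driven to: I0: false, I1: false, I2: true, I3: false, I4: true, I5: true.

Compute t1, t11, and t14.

t1 = false, t11 = true, t14 = false

t1 = NOT I4 = NOT true = false
t2 = I3 OR t1 = false OR false = false
t6 = t1 NOR t2 = false NOR false = true
t7 = I2 AND t6 = true AND true = true
t8 = NOT I1 = NOT false = true
t11 = I2 AND t8 = true AND true = true
t14 = NOT t7 = NOT true = false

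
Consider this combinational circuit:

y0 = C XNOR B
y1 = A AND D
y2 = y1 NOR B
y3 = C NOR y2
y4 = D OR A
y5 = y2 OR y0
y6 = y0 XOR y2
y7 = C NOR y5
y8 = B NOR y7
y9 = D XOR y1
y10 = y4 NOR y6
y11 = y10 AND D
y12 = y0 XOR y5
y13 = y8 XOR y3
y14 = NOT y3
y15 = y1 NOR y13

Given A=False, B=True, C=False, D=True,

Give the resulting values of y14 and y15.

y14 = False, y15 = False

y0 = C XNOR B = False XNOR True = False
y1 = A AND D = False AND True = False
y2 = y1 NOR B = False NOR True = False
y3 = C NOR y2 = False NOR False = True
y5 = y2 OR y0 = False OR False = False
y7 = C NOR y5 = False NOR False = True
y8 = B NOR y7 = True NOR True = False
y13 = y8 XOR y3 = False XOR True = True
y14 = NOT y3 = NOT True = False
y15 = y1 NOR y13 = False NOR True = False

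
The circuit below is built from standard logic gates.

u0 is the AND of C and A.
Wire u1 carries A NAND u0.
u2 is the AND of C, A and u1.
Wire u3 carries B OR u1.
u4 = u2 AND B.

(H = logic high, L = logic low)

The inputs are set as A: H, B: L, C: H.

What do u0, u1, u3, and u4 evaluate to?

u0 = C AND A = H AND H = H
u1 = A NAND u0 = H NAND H = L
u2 = C AND A AND u1 = H AND H AND L = L
u3 = B OR u1 = L OR L = L
u4 = u2 AND B = L AND L = L

u0 = H  u1 = L  u3 = L  u4 = L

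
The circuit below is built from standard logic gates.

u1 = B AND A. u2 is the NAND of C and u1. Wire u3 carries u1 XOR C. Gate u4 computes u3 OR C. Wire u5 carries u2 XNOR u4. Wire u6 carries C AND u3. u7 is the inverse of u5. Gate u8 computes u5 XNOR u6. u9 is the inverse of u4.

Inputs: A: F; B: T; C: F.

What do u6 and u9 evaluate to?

u6 = F, u9 = T

u1 = B AND A = T AND F = F
u3 = u1 XOR C = F XOR F = F
u4 = u3 OR C = F OR F = F
u6 = C AND u3 = F AND F = F
u9 = NOT u4 = NOT F = T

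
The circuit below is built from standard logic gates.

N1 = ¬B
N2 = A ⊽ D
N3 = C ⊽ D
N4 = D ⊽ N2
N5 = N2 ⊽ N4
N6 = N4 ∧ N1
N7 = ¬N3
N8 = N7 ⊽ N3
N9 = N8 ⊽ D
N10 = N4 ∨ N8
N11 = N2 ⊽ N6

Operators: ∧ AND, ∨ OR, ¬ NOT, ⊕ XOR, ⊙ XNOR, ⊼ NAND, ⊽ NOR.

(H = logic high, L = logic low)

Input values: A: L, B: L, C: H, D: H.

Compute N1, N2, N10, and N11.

N1 = NOT B = NOT L = H
N2 = A NOR D = L NOR H = L
N3 = C NOR D = H NOR H = L
N4 = D NOR N2 = H NOR L = L
N6 = N4 AND N1 = L AND H = L
N7 = NOT N3 = NOT L = H
N8 = N7 NOR N3 = H NOR L = L
N10 = N4 OR N8 = L OR L = L
N11 = N2 NOR N6 = L NOR L = H

N1 = H, N2 = L, N10 = L, N11 = H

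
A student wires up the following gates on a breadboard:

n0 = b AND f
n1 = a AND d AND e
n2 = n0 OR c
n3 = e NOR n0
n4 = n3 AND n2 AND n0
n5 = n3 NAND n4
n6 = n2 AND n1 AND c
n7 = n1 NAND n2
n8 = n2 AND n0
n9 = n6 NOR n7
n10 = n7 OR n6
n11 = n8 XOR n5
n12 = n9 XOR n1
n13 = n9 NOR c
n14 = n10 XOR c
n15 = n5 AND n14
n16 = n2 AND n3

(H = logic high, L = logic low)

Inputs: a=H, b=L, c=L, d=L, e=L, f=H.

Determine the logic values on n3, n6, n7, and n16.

n0 = b AND f = L AND H = L
n1 = a AND d AND e = H AND L AND L = L
n2 = n0 OR c = L OR L = L
n3 = e NOR n0 = L NOR L = H
n6 = n2 AND n1 AND c = L AND L AND L = L
n7 = n1 NAND n2 = L NAND L = H
n16 = n2 AND n3 = L AND H = L

n3 = H, n6 = L, n7 = H, n16 = L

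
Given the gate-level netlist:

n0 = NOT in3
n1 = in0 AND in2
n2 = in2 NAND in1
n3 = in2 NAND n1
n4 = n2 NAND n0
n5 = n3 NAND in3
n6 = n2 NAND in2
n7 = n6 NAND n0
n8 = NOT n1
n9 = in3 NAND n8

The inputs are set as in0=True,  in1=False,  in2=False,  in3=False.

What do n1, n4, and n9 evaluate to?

n0 = NOT in3 = NOT False = True
n1 = in0 AND in2 = True AND False = False
n2 = in2 NAND in1 = False NAND False = True
n4 = n2 NAND n0 = True NAND True = False
n8 = NOT n1 = NOT False = True
n9 = in3 NAND n8 = False NAND True = True

n1 = False, n4 = False, n9 = True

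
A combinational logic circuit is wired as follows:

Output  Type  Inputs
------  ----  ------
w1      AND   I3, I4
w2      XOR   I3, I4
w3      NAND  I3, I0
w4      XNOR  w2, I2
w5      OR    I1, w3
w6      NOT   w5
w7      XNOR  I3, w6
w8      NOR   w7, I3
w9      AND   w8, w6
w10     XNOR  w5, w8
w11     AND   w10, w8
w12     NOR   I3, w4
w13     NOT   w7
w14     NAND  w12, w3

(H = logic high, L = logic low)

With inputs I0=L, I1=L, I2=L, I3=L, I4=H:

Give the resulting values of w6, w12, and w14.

w2 = I3 XOR I4 = L XOR H = H
w3 = I3 NAND I0 = L NAND L = H
w4 = w2 XNOR I2 = H XNOR L = L
w5 = I1 OR w3 = L OR H = H
w6 = NOT w5 = NOT H = L
w12 = I3 NOR w4 = L NOR L = H
w14 = w12 NAND w3 = H NAND H = L

w6 = L  w12 = H  w14 = L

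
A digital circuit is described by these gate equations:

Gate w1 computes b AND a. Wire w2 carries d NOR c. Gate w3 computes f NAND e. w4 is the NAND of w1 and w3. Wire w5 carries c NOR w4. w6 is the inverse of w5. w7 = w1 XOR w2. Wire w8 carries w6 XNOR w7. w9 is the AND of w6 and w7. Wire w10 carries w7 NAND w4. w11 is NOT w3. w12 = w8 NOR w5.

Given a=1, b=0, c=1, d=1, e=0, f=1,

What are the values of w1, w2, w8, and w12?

w1 = b AND a = 0 AND 1 = 0
w2 = d NOR c = 1 NOR 1 = 0
w3 = f NAND e = 1 NAND 0 = 1
w4 = w1 NAND w3 = 0 NAND 1 = 1
w5 = c NOR w4 = 1 NOR 1 = 0
w6 = NOT w5 = NOT 0 = 1
w7 = w1 XOR w2 = 0 XOR 0 = 0
w8 = w6 XNOR w7 = 1 XNOR 0 = 0
w12 = w8 NOR w5 = 0 NOR 0 = 1

w1 = 0, w2 = 0, w8 = 0, w12 = 1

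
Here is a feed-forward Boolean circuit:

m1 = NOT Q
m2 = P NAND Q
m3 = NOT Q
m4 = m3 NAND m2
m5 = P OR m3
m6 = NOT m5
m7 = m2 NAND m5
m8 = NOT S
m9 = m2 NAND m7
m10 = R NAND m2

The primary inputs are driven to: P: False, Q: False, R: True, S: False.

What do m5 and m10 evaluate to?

m5 = True; m10 = False

m2 = P NAND Q = False NAND False = True
m3 = NOT Q = NOT False = True
m5 = P OR m3 = False OR True = True
m10 = R NAND m2 = True NAND True = False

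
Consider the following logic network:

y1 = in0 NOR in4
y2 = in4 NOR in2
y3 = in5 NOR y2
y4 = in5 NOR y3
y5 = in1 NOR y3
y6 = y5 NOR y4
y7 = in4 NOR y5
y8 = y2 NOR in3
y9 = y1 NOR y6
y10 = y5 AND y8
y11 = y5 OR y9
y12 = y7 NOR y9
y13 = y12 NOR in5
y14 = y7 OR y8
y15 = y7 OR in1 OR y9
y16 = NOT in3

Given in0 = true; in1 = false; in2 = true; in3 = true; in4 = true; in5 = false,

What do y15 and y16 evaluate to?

y15 = false  y16 = false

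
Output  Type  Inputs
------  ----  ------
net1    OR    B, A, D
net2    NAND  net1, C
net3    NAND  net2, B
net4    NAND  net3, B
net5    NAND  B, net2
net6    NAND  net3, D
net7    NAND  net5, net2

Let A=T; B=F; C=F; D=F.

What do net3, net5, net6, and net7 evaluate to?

net1 = B OR A OR D = F OR T OR F = T
net2 = net1 NAND C = T NAND F = T
net3 = net2 NAND B = T NAND F = T
net5 = B NAND net2 = F NAND T = T
net6 = net3 NAND D = T NAND F = T
net7 = net5 NAND net2 = T NAND T = F

net3 = T; net5 = T; net6 = T; net7 = F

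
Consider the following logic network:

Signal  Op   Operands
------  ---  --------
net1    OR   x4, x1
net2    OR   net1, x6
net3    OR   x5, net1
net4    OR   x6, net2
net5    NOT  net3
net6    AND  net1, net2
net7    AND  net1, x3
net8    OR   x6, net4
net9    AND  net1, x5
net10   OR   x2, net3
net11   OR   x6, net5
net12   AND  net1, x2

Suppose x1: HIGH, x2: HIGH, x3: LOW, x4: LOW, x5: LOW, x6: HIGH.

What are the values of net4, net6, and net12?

net1 = x4 OR x1 = LOW OR HIGH = HIGH
net2 = net1 OR x6 = HIGH OR HIGH = HIGH
net4 = x6 OR net2 = HIGH OR HIGH = HIGH
net6 = net1 AND net2 = HIGH AND HIGH = HIGH
net12 = net1 AND x2 = HIGH AND HIGH = HIGH

net4 = HIGH; net6 = HIGH; net12 = HIGH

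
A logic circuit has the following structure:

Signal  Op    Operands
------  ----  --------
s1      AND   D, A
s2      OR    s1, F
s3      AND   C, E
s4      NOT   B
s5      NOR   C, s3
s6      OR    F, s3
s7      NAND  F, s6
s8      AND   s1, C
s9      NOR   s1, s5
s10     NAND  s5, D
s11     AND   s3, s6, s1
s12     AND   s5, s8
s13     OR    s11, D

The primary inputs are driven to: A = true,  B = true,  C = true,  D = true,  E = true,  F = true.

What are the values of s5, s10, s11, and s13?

s1 = D AND A = true AND true = true
s3 = C AND E = true AND true = true
s5 = C NOR s3 = true NOR true = false
s6 = F OR s3 = true OR true = true
s10 = s5 NAND D = false NAND true = true
s11 = s3 AND s6 AND s1 = true AND true AND true = true
s13 = s11 OR D = true OR true = true

s5 = false, s10 = true, s11 = true, s13 = true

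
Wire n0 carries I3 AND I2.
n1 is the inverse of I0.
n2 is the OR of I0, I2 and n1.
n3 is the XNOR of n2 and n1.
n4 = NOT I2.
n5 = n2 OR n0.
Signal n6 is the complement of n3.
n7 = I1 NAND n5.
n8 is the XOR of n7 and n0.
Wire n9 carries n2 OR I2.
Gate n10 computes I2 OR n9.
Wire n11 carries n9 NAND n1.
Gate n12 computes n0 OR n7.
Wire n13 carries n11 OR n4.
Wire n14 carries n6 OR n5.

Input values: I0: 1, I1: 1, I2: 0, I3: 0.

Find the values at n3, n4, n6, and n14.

n0 = I3 AND I2 = 0 AND 0 = 0
n1 = NOT I0 = NOT 1 = 0
n2 = I0 OR I2 OR n1 = 1 OR 0 OR 0 = 1
n3 = n2 XNOR n1 = 1 XNOR 0 = 0
n4 = NOT I2 = NOT 0 = 1
n5 = n2 OR n0 = 1 OR 0 = 1
n6 = NOT n3 = NOT 0 = 1
n14 = n6 OR n5 = 1 OR 1 = 1

n3 = 0; n4 = 1; n6 = 1; n14 = 1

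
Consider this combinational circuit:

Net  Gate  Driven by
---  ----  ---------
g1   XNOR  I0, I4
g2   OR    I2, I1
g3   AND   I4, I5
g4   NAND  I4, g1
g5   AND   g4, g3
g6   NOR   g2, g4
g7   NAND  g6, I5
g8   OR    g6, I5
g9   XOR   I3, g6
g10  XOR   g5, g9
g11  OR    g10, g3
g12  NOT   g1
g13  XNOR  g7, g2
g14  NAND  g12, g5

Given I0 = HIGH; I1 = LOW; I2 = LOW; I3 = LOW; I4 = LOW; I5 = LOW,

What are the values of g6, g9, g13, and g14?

g6 = LOW, g9 = LOW, g13 = LOW, g14 = HIGH

g1 = I0 XNOR I4 = HIGH XNOR LOW = LOW
g2 = I2 OR I1 = LOW OR LOW = LOW
g3 = I4 AND I5 = LOW AND LOW = LOW
g4 = I4 NAND g1 = LOW NAND LOW = HIGH
g5 = g4 AND g3 = HIGH AND LOW = LOW
g6 = g2 NOR g4 = LOW NOR HIGH = LOW
g7 = g6 NAND I5 = LOW NAND LOW = HIGH
g9 = I3 XOR g6 = LOW XOR LOW = LOW
g12 = NOT g1 = NOT LOW = HIGH
g13 = g7 XNOR g2 = HIGH XNOR LOW = LOW
g14 = g12 NAND g5 = HIGH NAND LOW = HIGH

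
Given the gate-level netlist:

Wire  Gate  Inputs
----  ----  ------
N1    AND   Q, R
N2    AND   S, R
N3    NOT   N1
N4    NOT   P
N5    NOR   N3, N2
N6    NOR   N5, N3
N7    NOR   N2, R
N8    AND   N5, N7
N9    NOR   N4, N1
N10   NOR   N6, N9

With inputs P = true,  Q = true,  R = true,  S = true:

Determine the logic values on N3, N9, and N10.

N3 = false, N9 = false, N10 = false

N1 = Q AND R = true AND true = true
N2 = S AND R = true AND true = true
N3 = NOT N1 = NOT true = false
N4 = NOT P = NOT true = false
N5 = N3 NOR N2 = false NOR true = false
N6 = N5 NOR N3 = false NOR false = true
N9 = N4 NOR N1 = false NOR true = false
N10 = N6 NOR N9 = true NOR false = false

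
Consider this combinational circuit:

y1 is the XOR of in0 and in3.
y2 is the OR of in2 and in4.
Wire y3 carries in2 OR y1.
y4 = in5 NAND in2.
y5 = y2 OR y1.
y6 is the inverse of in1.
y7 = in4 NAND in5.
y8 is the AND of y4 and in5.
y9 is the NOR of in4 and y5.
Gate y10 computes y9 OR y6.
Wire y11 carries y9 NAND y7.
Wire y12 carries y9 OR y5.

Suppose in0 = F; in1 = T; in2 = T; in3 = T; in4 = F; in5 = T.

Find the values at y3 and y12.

y3 = T; y12 = T

y1 = in0 XOR in3 = F XOR T = T
y2 = in2 OR in4 = T OR F = T
y3 = in2 OR y1 = T OR T = T
y5 = y2 OR y1 = T OR T = T
y9 = in4 NOR y5 = F NOR T = F
y12 = y9 OR y5 = F OR T = T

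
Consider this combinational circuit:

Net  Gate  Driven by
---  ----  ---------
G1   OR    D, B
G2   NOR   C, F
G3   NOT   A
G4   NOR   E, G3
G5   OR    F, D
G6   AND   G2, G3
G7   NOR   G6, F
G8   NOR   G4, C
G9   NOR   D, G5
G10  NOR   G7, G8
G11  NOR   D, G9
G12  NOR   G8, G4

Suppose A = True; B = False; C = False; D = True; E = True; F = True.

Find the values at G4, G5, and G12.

G3 = NOT A = NOT True = False
G4 = E NOR G3 = True NOR False = False
G5 = F OR D = True OR True = True
G8 = G4 NOR C = False NOR False = True
G12 = G8 NOR G4 = True NOR False = False

G4 = False, G5 = True, G12 = False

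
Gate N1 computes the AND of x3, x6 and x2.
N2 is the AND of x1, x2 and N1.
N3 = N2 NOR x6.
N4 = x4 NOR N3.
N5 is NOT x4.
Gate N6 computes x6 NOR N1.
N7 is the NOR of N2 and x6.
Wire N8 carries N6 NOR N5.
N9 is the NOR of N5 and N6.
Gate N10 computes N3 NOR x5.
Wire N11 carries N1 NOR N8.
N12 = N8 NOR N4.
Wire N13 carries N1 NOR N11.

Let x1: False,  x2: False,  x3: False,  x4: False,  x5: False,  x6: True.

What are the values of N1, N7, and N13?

N1 = x3 AND x6 AND x2 = False AND True AND False = False
N2 = x1 AND x2 AND N1 = False AND False AND False = False
N5 = NOT x4 = NOT False = True
N6 = x6 NOR N1 = True NOR False = False
N7 = N2 NOR x6 = False NOR True = False
N8 = N6 NOR N5 = False NOR True = False
N11 = N1 NOR N8 = False NOR False = True
N13 = N1 NOR N11 = False NOR True = False

N1 = False, N7 = False, N13 = False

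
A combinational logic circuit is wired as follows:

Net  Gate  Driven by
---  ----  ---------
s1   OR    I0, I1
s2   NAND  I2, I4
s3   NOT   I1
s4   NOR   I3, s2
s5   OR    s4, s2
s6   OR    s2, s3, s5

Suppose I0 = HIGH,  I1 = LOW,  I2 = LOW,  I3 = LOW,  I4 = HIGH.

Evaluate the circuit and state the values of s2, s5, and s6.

s2 = HIGH; s5 = HIGH; s6 = HIGH

s2 = I2 NAND I4 = LOW NAND HIGH = HIGH
s3 = NOT I1 = NOT LOW = HIGH
s4 = I3 NOR s2 = LOW NOR HIGH = LOW
s5 = s4 OR s2 = LOW OR HIGH = HIGH
s6 = s2 OR s3 OR s5 = HIGH OR HIGH OR HIGH = HIGH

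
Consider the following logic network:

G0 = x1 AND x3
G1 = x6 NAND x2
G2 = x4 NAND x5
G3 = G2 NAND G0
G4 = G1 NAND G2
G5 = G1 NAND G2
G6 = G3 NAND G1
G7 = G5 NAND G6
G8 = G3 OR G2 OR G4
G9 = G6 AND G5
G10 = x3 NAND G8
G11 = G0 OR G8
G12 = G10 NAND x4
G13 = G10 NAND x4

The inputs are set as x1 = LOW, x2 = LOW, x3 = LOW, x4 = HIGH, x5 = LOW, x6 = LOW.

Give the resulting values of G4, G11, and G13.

G0 = x1 AND x3 = LOW AND LOW = LOW
G1 = x6 NAND x2 = LOW NAND LOW = HIGH
G2 = x4 NAND x5 = HIGH NAND LOW = HIGH
G3 = G2 NAND G0 = HIGH NAND LOW = HIGH
G4 = G1 NAND G2 = HIGH NAND HIGH = LOW
G8 = G3 OR G2 OR G4 = HIGH OR HIGH OR LOW = HIGH
G10 = x3 NAND G8 = LOW NAND HIGH = HIGH
G11 = G0 OR G8 = LOW OR HIGH = HIGH
G13 = G10 NAND x4 = HIGH NAND HIGH = LOW

G4 = LOW, G11 = HIGH, G13 = LOW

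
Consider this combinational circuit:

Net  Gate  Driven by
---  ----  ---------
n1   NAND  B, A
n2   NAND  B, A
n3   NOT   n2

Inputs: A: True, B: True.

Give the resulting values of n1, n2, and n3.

n1 = False  n2 = False  n3 = True

n1 = B NAND A = True NAND True = False
n2 = B NAND A = True NAND True = False
n3 = NOT n2 = NOT False = True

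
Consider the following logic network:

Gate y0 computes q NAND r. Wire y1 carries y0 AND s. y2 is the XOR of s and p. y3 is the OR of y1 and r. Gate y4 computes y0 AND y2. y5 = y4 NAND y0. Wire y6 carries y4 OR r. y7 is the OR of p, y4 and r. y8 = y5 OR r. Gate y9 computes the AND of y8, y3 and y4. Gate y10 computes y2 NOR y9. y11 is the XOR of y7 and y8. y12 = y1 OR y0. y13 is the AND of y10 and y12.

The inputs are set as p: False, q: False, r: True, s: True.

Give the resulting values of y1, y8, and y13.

y0 = q NAND r = False NAND True = True
y1 = y0 AND s = True AND True = True
y2 = s XOR p = True XOR False = True
y3 = y1 OR r = True OR True = True
y4 = y0 AND y2 = True AND True = True
y5 = y4 NAND y0 = True NAND True = False
y8 = y5 OR r = False OR True = True
y9 = y8 AND y3 AND y4 = True AND True AND True = True
y10 = y2 NOR y9 = True NOR True = False
y12 = y1 OR y0 = True OR True = True
y13 = y10 AND y12 = False AND True = False

y1 = True, y8 = True, y13 = False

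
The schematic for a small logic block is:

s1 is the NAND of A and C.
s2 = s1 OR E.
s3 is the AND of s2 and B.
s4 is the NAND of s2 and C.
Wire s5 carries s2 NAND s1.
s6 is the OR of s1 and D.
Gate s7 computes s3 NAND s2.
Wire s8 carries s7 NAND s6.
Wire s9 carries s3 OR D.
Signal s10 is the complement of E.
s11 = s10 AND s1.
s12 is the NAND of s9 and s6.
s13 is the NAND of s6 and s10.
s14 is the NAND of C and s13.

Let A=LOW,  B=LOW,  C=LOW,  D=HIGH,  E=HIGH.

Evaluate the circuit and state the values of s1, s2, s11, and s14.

s1 = HIGH  s2 = HIGH  s11 = LOW  s14 = HIGH

s1 = A NAND C = LOW NAND LOW = HIGH
s2 = s1 OR E = HIGH OR HIGH = HIGH
s6 = s1 OR D = HIGH OR HIGH = HIGH
s10 = NOT E = NOT HIGH = LOW
s11 = s10 AND s1 = LOW AND HIGH = LOW
s13 = s6 NAND s10 = HIGH NAND LOW = HIGH
s14 = C NAND s13 = LOW NAND HIGH = HIGH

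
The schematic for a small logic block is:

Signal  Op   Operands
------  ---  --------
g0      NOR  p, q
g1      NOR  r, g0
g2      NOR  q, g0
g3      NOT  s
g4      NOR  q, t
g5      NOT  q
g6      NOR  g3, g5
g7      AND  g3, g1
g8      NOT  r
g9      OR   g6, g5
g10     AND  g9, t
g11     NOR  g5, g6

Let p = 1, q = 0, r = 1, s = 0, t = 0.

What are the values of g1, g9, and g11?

g1 = 0, g9 = 1, g11 = 0

g0 = p NOR q = 1 NOR 0 = 0
g1 = r NOR g0 = 1 NOR 0 = 0
g3 = NOT s = NOT 0 = 1
g5 = NOT q = NOT 0 = 1
g6 = g3 NOR g5 = 1 NOR 1 = 0
g9 = g6 OR g5 = 0 OR 1 = 1
g11 = g5 NOR g6 = 1 NOR 0 = 0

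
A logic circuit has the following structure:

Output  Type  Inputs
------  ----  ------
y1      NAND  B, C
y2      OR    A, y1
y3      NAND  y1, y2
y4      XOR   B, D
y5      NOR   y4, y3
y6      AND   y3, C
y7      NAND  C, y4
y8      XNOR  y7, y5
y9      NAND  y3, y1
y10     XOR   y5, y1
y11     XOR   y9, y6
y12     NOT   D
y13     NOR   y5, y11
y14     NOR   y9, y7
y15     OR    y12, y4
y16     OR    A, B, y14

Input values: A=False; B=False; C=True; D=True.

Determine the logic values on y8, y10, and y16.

y1 = B NAND C = False NAND True = True
y2 = A OR y1 = False OR True = True
y3 = y1 NAND y2 = True NAND True = False
y4 = B XOR D = False XOR True = True
y5 = y4 NOR y3 = True NOR False = False
y7 = C NAND y4 = True NAND True = False
y8 = y7 XNOR y5 = False XNOR False = True
y9 = y3 NAND y1 = False NAND True = True
y10 = y5 XOR y1 = False XOR True = True
y14 = y9 NOR y7 = True NOR False = False
y16 = A OR B OR y14 = False OR False OR False = False

y8 = True  y10 = True  y16 = False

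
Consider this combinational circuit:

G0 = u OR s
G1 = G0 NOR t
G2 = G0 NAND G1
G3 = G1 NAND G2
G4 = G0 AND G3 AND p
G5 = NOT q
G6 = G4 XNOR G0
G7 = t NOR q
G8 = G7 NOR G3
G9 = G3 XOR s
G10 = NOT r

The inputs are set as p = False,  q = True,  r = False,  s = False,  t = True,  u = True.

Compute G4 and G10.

G4 = False; G10 = True

G0 = u OR s = True OR False = True
G1 = G0 NOR t = True NOR True = False
G2 = G0 NAND G1 = True NAND False = True
G3 = G1 NAND G2 = False NAND True = True
G4 = G0 AND G3 AND p = True AND True AND False = False
G10 = NOT r = NOT False = True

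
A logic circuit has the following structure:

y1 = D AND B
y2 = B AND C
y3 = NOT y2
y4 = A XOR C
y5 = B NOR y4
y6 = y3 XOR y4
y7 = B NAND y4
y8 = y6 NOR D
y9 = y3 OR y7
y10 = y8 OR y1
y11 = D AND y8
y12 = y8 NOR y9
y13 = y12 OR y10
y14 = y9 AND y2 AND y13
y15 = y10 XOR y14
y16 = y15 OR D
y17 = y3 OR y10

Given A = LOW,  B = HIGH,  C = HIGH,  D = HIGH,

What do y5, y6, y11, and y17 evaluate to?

y1 = D AND B = HIGH AND HIGH = HIGH
y2 = B AND C = HIGH AND HIGH = HIGH
y3 = NOT y2 = NOT HIGH = LOW
y4 = A XOR C = LOW XOR HIGH = HIGH
y5 = B NOR y4 = HIGH NOR HIGH = LOW
y6 = y3 XOR y4 = LOW XOR HIGH = HIGH
y8 = y6 NOR D = HIGH NOR HIGH = LOW
y10 = y8 OR y1 = LOW OR HIGH = HIGH
y11 = D AND y8 = HIGH AND LOW = LOW
y17 = y3 OR y10 = LOW OR HIGH = HIGH

y5 = LOW  y6 = HIGH  y11 = LOW  y17 = HIGH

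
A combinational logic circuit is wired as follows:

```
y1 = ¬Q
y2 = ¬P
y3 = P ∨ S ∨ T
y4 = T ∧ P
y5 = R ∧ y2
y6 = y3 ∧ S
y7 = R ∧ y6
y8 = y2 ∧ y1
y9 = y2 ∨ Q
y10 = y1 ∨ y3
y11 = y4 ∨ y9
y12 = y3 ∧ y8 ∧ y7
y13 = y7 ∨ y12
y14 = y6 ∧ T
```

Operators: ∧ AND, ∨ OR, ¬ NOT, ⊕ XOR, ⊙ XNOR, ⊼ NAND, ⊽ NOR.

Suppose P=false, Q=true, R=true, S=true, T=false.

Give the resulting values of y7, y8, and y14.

y7 = true; y8 = false; y14 = false

y1 = NOT Q = NOT true = false
y2 = NOT P = NOT false = true
y3 = P OR S OR T = false OR true OR false = true
y6 = y3 AND S = true AND true = true
y7 = R AND y6 = true AND true = true
y8 = y2 AND y1 = true AND false = false
y14 = y6 AND T = true AND false = false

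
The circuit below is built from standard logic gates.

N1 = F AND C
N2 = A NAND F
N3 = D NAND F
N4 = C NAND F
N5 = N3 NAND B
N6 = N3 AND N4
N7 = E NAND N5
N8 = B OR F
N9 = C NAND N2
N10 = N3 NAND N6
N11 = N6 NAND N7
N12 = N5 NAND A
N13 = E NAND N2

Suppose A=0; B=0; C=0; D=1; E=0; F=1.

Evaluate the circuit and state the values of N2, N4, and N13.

N2 = A NAND F = 0 NAND 1 = 1
N4 = C NAND F = 0 NAND 1 = 1
N13 = E NAND N2 = 0 NAND 1 = 1

N2 = 1  N4 = 1  N13 = 1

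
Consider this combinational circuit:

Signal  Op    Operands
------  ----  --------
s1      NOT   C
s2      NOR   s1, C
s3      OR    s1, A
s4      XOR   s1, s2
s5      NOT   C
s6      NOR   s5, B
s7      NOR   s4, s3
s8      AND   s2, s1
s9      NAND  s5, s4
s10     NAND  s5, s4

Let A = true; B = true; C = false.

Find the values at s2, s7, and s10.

s2 = false, s7 = false, s10 = false

s1 = NOT C = NOT false = true
s2 = s1 NOR C = true NOR false = false
s3 = s1 OR A = true OR true = true
s4 = s1 XOR s2 = true XOR false = true
s5 = NOT C = NOT false = true
s7 = s4 NOR s3 = true NOR true = false
s10 = s5 NAND s4 = true NAND true = false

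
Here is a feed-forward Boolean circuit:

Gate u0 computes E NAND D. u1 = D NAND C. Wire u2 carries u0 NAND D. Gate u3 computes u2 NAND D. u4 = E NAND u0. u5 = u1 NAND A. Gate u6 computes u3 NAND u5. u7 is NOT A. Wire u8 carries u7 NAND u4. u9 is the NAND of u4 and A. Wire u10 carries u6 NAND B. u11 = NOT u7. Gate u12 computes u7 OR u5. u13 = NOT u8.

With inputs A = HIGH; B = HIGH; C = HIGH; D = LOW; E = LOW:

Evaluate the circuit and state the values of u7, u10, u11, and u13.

u7 = LOW, u10 = LOW, u11 = HIGH, u13 = LOW

u0 = E NAND D = LOW NAND LOW = HIGH
u1 = D NAND C = LOW NAND HIGH = HIGH
u2 = u0 NAND D = HIGH NAND LOW = HIGH
u3 = u2 NAND D = HIGH NAND LOW = HIGH
u4 = E NAND u0 = LOW NAND HIGH = HIGH
u5 = u1 NAND A = HIGH NAND HIGH = LOW
u6 = u3 NAND u5 = HIGH NAND LOW = HIGH
u7 = NOT A = NOT HIGH = LOW
u8 = u7 NAND u4 = LOW NAND HIGH = HIGH
u10 = u6 NAND B = HIGH NAND HIGH = LOW
u11 = NOT u7 = NOT LOW = HIGH
u13 = NOT u8 = NOT HIGH = LOW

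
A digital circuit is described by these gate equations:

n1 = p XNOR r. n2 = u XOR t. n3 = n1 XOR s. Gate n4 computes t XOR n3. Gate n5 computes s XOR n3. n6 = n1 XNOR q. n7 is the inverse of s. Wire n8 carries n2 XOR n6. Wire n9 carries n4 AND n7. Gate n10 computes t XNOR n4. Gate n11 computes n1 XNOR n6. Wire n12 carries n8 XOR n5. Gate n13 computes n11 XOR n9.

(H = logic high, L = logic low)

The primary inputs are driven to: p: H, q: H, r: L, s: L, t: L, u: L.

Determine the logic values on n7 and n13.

n7 = H; n13 = H

n1 = p XNOR r = H XNOR L = L
n3 = n1 XOR s = L XOR L = L
n4 = t XOR n3 = L XOR L = L
n6 = n1 XNOR q = L XNOR H = L
n7 = NOT s = NOT L = H
n9 = n4 AND n7 = L AND H = L
n11 = n1 XNOR n6 = L XNOR L = H
n13 = n11 XOR n9 = H XOR L = H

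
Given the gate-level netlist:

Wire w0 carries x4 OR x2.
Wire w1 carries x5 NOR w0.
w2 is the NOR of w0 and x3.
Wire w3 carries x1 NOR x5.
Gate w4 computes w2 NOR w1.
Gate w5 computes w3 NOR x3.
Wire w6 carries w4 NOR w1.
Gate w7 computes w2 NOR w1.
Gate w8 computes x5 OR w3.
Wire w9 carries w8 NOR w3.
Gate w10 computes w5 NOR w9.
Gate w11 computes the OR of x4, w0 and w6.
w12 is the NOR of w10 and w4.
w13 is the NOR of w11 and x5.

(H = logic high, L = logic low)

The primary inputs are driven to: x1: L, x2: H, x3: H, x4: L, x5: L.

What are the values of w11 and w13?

w0 = x4 OR x2 = L OR H = H
w1 = x5 NOR w0 = L NOR H = L
w2 = w0 NOR x3 = H NOR H = L
w4 = w2 NOR w1 = L NOR L = H
w6 = w4 NOR w1 = H NOR L = L
w11 = x4 OR w0 OR w6 = L OR H OR L = H
w13 = w11 NOR x5 = H NOR L = L

w11 = H, w13 = L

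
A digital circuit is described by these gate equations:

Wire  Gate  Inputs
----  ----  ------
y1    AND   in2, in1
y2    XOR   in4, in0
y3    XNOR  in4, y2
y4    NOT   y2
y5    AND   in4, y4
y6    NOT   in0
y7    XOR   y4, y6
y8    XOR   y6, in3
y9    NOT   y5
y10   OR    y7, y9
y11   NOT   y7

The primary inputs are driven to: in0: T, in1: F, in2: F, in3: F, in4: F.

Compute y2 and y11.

y2 = T  y11 = T

y2 = in4 XOR in0 = F XOR T = T
y4 = NOT y2 = NOT T = F
y6 = NOT in0 = NOT T = F
y7 = y4 XOR y6 = F XOR F = F
y11 = NOT y7 = NOT F = T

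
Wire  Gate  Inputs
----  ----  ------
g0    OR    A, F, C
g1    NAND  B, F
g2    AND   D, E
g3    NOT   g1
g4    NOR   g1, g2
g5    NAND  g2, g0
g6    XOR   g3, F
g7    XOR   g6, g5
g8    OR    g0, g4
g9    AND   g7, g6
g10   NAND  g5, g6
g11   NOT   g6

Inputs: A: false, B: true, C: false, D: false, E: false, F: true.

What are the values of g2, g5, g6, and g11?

g0 = A OR F OR C = false OR true OR false = true
g1 = B NAND F = true NAND true = false
g2 = D AND E = false AND false = false
g3 = NOT g1 = NOT false = true
g5 = g2 NAND g0 = false NAND true = true
g6 = g3 XOR F = true XOR true = false
g11 = NOT g6 = NOT false = true

g2 = false, g5 = true, g6 = false, g11 = true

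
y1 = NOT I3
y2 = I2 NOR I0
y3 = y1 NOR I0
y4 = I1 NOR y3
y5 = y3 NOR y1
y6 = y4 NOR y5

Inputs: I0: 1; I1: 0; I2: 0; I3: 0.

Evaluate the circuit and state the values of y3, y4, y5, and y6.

y1 = NOT I3 = NOT 0 = 1
y3 = y1 NOR I0 = 1 NOR 1 = 0
y4 = I1 NOR y3 = 0 NOR 0 = 1
y5 = y3 NOR y1 = 0 NOR 1 = 0
y6 = y4 NOR y5 = 1 NOR 0 = 0

y3 = 0, y4 = 1, y5 = 0, y6 = 0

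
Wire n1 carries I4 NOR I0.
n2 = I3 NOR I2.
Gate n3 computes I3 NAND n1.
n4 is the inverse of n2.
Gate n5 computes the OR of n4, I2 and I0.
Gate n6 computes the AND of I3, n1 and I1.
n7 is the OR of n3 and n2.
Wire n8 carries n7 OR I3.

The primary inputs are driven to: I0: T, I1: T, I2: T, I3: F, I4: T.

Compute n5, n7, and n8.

n5 = T, n7 = T, n8 = T

n1 = I4 NOR I0 = T NOR T = F
n2 = I3 NOR I2 = F NOR T = F
n3 = I3 NAND n1 = F NAND F = T
n4 = NOT n2 = NOT F = T
n5 = n4 OR I2 OR I0 = T OR T OR T = T
n7 = n3 OR n2 = T OR F = T
n8 = n7 OR I3 = T OR F = T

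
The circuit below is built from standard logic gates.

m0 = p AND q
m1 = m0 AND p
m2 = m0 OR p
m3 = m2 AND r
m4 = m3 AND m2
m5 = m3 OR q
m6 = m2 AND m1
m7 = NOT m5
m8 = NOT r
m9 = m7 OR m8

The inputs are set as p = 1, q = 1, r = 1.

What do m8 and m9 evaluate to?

m8 = 0  m9 = 0

m0 = p AND q = 1 AND 1 = 1
m2 = m0 OR p = 1 OR 1 = 1
m3 = m2 AND r = 1 AND 1 = 1
m5 = m3 OR q = 1 OR 1 = 1
m7 = NOT m5 = NOT 1 = 0
m8 = NOT r = NOT 1 = 0
m9 = m7 OR m8 = 0 OR 0 = 0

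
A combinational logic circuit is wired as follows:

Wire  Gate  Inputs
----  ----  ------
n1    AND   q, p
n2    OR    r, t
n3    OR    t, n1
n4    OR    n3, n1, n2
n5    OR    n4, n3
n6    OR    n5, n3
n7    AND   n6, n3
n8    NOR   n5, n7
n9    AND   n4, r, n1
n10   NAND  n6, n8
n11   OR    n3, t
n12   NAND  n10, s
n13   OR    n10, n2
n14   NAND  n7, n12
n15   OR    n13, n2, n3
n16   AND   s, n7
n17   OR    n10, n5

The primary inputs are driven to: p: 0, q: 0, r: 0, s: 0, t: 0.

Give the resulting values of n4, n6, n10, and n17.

n1 = q AND p = 0 AND 0 = 0
n2 = r OR t = 0 OR 0 = 0
n3 = t OR n1 = 0 OR 0 = 0
n4 = n3 OR n1 OR n2 = 0 OR 0 OR 0 = 0
n5 = n4 OR n3 = 0 OR 0 = 0
n6 = n5 OR n3 = 0 OR 0 = 0
n7 = n6 AND n3 = 0 AND 0 = 0
n8 = n5 NOR n7 = 0 NOR 0 = 1
n10 = n6 NAND n8 = 0 NAND 1 = 1
n17 = n10 OR n5 = 1 OR 0 = 1

n4 = 0; n6 = 0; n10 = 1; n17 = 1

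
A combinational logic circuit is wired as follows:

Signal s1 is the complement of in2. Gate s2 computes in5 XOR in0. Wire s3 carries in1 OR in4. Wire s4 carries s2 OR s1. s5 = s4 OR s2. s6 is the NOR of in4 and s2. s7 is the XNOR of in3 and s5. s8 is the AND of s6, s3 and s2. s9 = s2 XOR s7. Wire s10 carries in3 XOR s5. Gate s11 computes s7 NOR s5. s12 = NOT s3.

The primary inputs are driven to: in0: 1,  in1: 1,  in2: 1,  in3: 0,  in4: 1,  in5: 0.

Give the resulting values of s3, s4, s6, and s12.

s1 = NOT in2 = NOT 1 = 0
s2 = in5 XOR in0 = 0 XOR 1 = 1
s3 = in1 OR in4 = 1 OR 1 = 1
s4 = s2 OR s1 = 1 OR 0 = 1
s6 = in4 NOR s2 = 1 NOR 1 = 0
s12 = NOT s3 = NOT 1 = 0

s3 = 1, s4 = 1, s6 = 0, s12 = 0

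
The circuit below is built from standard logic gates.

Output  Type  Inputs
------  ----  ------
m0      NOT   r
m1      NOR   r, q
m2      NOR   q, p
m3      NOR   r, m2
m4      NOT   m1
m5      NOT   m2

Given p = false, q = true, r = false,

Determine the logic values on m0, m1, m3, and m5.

m0 = true, m1 = false, m3 = true, m5 = true

m0 = NOT r = NOT false = true
m1 = r NOR q = false NOR true = false
m2 = q NOR p = true NOR false = false
m3 = r NOR m2 = false NOR false = true
m5 = NOT m2 = NOT false = true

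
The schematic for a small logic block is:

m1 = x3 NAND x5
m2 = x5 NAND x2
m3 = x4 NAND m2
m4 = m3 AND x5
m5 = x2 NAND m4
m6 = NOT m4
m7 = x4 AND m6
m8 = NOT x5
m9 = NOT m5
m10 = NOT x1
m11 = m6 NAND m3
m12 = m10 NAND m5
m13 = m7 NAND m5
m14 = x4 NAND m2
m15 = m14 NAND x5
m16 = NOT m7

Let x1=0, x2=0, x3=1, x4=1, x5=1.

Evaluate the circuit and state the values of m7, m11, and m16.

m7 = 1  m11 = 1  m16 = 0

m2 = x5 NAND x2 = 1 NAND 0 = 1
m3 = x4 NAND m2 = 1 NAND 1 = 0
m4 = m3 AND x5 = 0 AND 1 = 0
m6 = NOT m4 = NOT 0 = 1
m7 = x4 AND m6 = 1 AND 1 = 1
m11 = m6 NAND m3 = 1 NAND 0 = 1
m16 = NOT m7 = NOT 1 = 0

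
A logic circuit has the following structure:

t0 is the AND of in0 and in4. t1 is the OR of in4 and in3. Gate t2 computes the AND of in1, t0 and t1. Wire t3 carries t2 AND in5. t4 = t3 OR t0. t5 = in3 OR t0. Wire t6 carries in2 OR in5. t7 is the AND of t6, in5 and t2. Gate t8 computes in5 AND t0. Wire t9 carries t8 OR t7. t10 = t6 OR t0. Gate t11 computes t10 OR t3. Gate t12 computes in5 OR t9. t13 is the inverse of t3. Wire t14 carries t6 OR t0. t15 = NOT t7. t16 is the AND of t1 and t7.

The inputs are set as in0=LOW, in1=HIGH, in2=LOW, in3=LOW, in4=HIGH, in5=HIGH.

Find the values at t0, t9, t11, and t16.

t0 = LOW, t9 = LOW, t11 = HIGH, t16 = LOW

t0 = in0 AND in4 = LOW AND HIGH = LOW
t1 = in4 OR in3 = HIGH OR LOW = HIGH
t2 = in1 AND t0 AND t1 = HIGH AND LOW AND HIGH = LOW
t3 = t2 AND in5 = LOW AND HIGH = LOW
t6 = in2 OR in5 = LOW OR HIGH = HIGH
t7 = t6 AND in5 AND t2 = HIGH AND HIGH AND LOW = LOW
t8 = in5 AND t0 = HIGH AND LOW = LOW
t9 = t8 OR t7 = LOW OR LOW = LOW
t10 = t6 OR t0 = HIGH OR LOW = HIGH
t11 = t10 OR t3 = HIGH OR LOW = HIGH
t16 = t1 AND t7 = HIGH AND LOW = LOW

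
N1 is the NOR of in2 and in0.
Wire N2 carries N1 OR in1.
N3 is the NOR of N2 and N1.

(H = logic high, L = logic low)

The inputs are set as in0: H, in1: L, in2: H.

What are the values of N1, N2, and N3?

N1 = in2 NOR in0 = H NOR H = L
N2 = N1 OR in1 = L OR L = L
N3 = N2 NOR N1 = L NOR L = H

N1 = L, N2 = L, N3 = H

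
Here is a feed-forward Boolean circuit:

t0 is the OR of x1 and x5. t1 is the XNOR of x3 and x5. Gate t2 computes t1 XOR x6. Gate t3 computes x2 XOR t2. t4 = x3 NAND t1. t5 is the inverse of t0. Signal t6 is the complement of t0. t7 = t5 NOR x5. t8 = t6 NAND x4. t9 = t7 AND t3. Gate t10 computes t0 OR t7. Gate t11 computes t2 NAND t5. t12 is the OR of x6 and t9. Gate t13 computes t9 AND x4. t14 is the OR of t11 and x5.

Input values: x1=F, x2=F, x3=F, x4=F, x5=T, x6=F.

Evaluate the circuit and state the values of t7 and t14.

t7 = F  t14 = T

t0 = x1 OR x5 = F OR T = T
t1 = x3 XNOR x5 = F XNOR T = F
t2 = t1 XOR x6 = F XOR F = F
t5 = NOT t0 = NOT T = F
t7 = t5 NOR x5 = F NOR T = F
t11 = t2 NAND t5 = F NAND F = T
t14 = t11 OR x5 = T OR T = T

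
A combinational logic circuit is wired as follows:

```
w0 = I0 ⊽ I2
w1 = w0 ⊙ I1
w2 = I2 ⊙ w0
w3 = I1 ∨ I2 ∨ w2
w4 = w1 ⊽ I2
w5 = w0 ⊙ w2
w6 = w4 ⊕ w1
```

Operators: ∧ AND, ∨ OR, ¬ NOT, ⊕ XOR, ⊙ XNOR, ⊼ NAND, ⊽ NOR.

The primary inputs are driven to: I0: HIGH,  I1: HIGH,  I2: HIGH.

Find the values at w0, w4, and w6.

w0 = I0 NOR I2 = HIGH NOR HIGH = LOW
w1 = w0 XNOR I1 = LOW XNOR HIGH = LOW
w4 = w1 NOR I2 = LOW NOR HIGH = LOW
w6 = w4 XOR w1 = LOW XOR LOW = LOW

w0 = LOW; w4 = LOW; w6 = LOW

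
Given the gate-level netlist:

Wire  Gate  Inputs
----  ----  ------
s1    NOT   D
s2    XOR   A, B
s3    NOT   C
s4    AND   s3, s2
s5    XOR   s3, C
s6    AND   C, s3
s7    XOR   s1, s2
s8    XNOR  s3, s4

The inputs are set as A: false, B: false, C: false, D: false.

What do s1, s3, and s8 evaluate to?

s1 = true; s3 = true; s8 = false

s1 = NOT D = NOT false = true
s2 = A XOR B = false XOR false = false
s3 = NOT C = NOT false = true
s4 = s3 AND s2 = true AND false = false
s8 = s3 XNOR s4 = true XNOR false = false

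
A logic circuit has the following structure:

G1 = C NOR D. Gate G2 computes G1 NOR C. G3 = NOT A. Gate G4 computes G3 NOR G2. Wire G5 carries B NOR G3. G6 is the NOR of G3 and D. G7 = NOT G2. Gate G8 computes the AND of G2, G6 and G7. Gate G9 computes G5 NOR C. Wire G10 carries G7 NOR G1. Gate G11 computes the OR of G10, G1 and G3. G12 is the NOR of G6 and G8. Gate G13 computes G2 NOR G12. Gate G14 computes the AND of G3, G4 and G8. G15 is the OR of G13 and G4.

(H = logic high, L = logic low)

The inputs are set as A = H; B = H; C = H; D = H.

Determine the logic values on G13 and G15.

G1 = C NOR D = H NOR H = L
G2 = G1 NOR C = L NOR H = L
G3 = NOT A = NOT H = L
G4 = G3 NOR G2 = L NOR L = H
G6 = G3 NOR D = L NOR H = L
G7 = NOT G2 = NOT L = H
G8 = G2 AND G6 AND G7 = L AND L AND H = L
G12 = G6 NOR G8 = L NOR L = H
G13 = G2 NOR G12 = L NOR H = L
G15 = G13 OR G4 = L OR H = H

G13 = L, G15 = H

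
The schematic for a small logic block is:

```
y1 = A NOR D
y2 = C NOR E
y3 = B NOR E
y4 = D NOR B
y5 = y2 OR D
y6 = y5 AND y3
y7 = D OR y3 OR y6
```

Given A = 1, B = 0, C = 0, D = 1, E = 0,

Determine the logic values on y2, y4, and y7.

y2 = C NOR E = 0 NOR 0 = 1
y3 = B NOR E = 0 NOR 0 = 1
y4 = D NOR B = 1 NOR 0 = 0
y5 = y2 OR D = 1 OR 1 = 1
y6 = y5 AND y3 = 1 AND 1 = 1
y7 = D OR y3 OR y6 = 1 OR 1 OR 1 = 1

y2 = 1, y4 = 0, y7 = 1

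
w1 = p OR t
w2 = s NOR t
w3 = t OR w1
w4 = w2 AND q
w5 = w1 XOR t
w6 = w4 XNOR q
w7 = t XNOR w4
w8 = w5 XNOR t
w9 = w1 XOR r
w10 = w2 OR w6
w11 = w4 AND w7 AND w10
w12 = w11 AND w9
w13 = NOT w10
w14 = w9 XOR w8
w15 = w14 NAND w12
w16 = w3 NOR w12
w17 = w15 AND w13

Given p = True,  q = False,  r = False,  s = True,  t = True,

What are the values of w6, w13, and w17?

w1 = p OR t = True OR True = True
w2 = s NOR t = True NOR True = False
w4 = w2 AND q = False AND False = False
w5 = w1 XOR t = True XOR True = False
w6 = w4 XNOR q = False XNOR False = True
w7 = t XNOR w4 = True XNOR False = False
w8 = w5 XNOR t = False XNOR True = False
w9 = w1 XOR r = True XOR False = True
w10 = w2 OR w6 = False OR True = True
w11 = w4 AND w7 AND w10 = False AND False AND True = False
w12 = w11 AND w9 = False AND True = False
w13 = NOT w10 = NOT True = False
w14 = w9 XOR w8 = True XOR False = True
w15 = w14 NAND w12 = True NAND False = True
w17 = w15 AND w13 = True AND False = False

w6 = True, w13 = False, w17 = False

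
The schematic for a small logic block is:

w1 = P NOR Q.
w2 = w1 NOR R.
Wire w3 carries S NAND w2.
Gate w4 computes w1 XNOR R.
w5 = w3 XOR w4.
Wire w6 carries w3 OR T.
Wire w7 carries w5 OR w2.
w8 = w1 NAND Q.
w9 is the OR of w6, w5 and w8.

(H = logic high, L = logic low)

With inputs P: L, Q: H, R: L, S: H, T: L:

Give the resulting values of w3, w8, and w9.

w3 = L  w8 = H  w9 = H

w1 = P NOR Q = L NOR H = L
w2 = w1 NOR R = L NOR L = H
w3 = S NAND w2 = H NAND H = L
w4 = w1 XNOR R = L XNOR L = H
w5 = w3 XOR w4 = L XOR H = H
w6 = w3 OR T = L OR L = L
w8 = w1 NAND Q = L NAND H = H
w9 = w6 OR w5 OR w8 = L OR H OR H = H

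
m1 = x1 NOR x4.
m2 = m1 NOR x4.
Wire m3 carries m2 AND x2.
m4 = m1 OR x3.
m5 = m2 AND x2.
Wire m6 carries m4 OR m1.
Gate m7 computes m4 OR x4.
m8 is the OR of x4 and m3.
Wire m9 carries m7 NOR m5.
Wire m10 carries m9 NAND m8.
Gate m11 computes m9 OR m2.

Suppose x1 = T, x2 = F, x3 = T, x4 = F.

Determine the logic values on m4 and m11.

m4 = T  m11 = T

m1 = x1 NOR x4 = T NOR F = F
m2 = m1 NOR x4 = F NOR F = T
m4 = m1 OR x3 = F OR T = T
m5 = m2 AND x2 = T AND F = F
m7 = m4 OR x4 = T OR F = T
m9 = m7 NOR m5 = T NOR F = F
m11 = m9 OR m2 = F OR T = T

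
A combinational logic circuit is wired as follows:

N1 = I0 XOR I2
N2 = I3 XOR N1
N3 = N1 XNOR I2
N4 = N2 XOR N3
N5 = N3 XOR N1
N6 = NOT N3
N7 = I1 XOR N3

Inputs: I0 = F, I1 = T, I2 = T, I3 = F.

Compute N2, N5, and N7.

N2 = T, N5 = F, N7 = F

N1 = I0 XOR I2 = F XOR T = T
N2 = I3 XOR N1 = F XOR T = T
N3 = N1 XNOR I2 = T XNOR T = T
N5 = N3 XOR N1 = T XOR T = F
N7 = I1 XOR N3 = T XOR T = F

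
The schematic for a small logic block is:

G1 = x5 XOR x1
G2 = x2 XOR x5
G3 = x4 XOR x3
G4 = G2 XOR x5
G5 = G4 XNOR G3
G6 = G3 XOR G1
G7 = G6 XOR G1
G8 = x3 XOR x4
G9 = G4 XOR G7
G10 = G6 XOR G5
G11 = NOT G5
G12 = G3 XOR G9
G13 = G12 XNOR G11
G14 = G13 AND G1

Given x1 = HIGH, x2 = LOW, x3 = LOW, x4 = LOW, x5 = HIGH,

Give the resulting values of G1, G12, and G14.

G1 = LOW, G12 = LOW, G14 = LOW

G1 = x5 XOR x1 = HIGH XOR HIGH = LOW
G2 = x2 XOR x5 = LOW XOR HIGH = HIGH
G3 = x4 XOR x3 = LOW XOR LOW = LOW
G4 = G2 XOR x5 = HIGH XOR HIGH = LOW
G5 = G4 XNOR G3 = LOW XNOR LOW = HIGH
G6 = G3 XOR G1 = LOW XOR LOW = LOW
G7 = G6 XOR G1 = LOW XOR LOW = LOW
G9 = G4 XOR G7 = LOW XOR LOW = LOW
G11 = NOT G5 = NOT HIGH = LOW
G12 = G3 XOR G9 = LOW XOR LOW = LOW
G13 = G12 XNOR G11 = LOW XNOR LOW = HIGH
G14 = G13 AND G1 = HIGH AND LOW = LOW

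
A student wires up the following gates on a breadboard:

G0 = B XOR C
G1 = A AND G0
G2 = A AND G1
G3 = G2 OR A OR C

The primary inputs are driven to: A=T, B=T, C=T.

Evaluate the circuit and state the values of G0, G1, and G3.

G0 = B XOR C = T XOR T = F
G1 = A AND G0 = T AND F = F
G2 = A AND G1 = T AND F = F
G3 = G2 OR A OR C = F OR T OR T = T

G0 = F  G1 = F  G3 = T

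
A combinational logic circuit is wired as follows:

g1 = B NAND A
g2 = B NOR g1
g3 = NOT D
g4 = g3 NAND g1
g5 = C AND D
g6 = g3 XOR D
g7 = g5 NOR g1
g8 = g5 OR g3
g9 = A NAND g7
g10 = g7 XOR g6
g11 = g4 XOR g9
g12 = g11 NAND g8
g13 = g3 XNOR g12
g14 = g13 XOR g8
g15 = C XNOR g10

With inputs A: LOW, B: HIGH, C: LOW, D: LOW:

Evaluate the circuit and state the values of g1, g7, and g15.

g1 = B NAND A = HIGH NAND LOW = HIGH
g3 = NOT D = NOT LOW = HIGH
g5 = C AND D = LOW AND LOW = LOW
g6 = g3 XOR D = HIGH XOR LOW = HIGH
g7 = g5 NOR g1 = LOW NOR HIGH = LOW
g10 = g7 XOR g6 = LOW XOR HIGH = HIGH
g15 = C XNOR g10 = LOW XNOR HIGH = LOW

g1 = HIGH; g7 = LOW; g15 = LOW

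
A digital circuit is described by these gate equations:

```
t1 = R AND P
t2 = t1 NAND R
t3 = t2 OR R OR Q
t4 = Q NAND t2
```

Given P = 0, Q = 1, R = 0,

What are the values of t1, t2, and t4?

t1 = 0, t2 = 1, t4 = 0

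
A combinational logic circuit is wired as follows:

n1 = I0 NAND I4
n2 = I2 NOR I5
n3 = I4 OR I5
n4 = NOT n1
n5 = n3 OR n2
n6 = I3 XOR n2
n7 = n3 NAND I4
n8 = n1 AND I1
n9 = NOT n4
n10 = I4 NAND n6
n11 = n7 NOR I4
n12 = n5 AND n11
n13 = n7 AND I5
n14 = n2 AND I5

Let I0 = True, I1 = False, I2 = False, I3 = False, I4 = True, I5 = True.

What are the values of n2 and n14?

n2 = I2 NOR I5 = False NOR True = False
n14 = n2 AND I5 = False AND True = False

n2 = False; n14 = False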